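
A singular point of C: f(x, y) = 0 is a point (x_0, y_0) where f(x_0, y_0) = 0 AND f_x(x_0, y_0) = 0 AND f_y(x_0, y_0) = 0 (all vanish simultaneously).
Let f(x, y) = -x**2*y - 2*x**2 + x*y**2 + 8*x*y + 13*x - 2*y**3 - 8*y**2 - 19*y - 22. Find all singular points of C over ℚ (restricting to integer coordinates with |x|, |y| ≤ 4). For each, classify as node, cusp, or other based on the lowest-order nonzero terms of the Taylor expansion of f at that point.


Singular points: {(3, -1)}; classification: node.

Compute partial derivatives:
  f_x = -2*x*y - 4*x + y**2 + 8*y + 13.
  f_y = -x**2 + 2*x*y + 8*x - 6*y**2 - 16*y - 19.
Scan x_0 ∈ {−4, ..., 4}. For each x_0, f_y(x_0, y) is a polynomial in y; find its integer roots y ∈ {−4, ..., 4}, then test f_x and f at those candidates.
  x = -4: f_y(-4, y) = -6*y**2 - 24*y - 67; no integer root y with |y| ≤ 4.
  x = -3: f_y(-3, y) = -6*y**2 - 22*y - 52; no integer root y with |y| ≤ 4.
  x = -2: f_y(-2, y) = -6*y**2 - 20*y - 39; no integer root y with |y| ≤ 4.
  x = -1: f_y(-1, y) = -6*y**2 - 18*y - 28; no integer root y with |y| ≤ 4.
  x = 0: f_y(0, y) = -6*y**2 - 16*y - 19; no integer root y with |y| ≤ 4.
  x = 1: f_y(1, y) = -6*y**2 - 14*y - 12; no integer root y with |y| ≤ 4.
  x = 2: f_y(2, y) = -6*y**2 - 12*y - 7; no integer root y with |y| ≤ 4.
  x = 3: f_y(3, y) = -6*y**2 - 10*y - 4; vanishes at y ∈ {-1}. (3, -1): f_x = 0, f = 0 — SINGULAR.
  x = 4: f_y(4, y) = -6*y**2 - 8*y - 3; no integer root y with |y| ≤ 4.
Only singular point on the grid: (3, -1).
Classify: substitute x = 3 + u, y = -1 + v and expand: f = -u**2*v - u**2 + u*v**2 - 2*v**3 + v**2.
No constant or linear terms (consistent with a singular point). Quadratic part: -u**2 + v**2. Cubic part: -u**2*v + u*v**2 - 2*v**3.
The quadratic part v**2 - u**2 = (v − u)(v + u) splits into two distinct linear factors, so there are two distinct tangent lines y − -1 = ±(x − 3) — this is a node (ordinary double point).
Classification: node.


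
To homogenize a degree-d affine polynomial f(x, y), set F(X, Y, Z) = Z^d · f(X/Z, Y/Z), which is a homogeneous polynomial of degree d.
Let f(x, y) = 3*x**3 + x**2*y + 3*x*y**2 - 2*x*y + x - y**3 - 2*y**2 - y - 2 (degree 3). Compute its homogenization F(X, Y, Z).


F(X, Y, Z) = 3*X**3 + X**2*Y + 3*X*Y**2 - 2*X*Y*Z + X*Z**2 - Y**3 - 2*Y**2*Z - Y*Z**2 - 2*Z**3

deg(f) = 3.
Substitute x = X/Z, y = Y/Z into f, then multiply by Z^3.
  monomial 3·x^3·y^0 ↦ 3·X^3·Y^0·Z^0.
  monomial 1·x^2·y^1 ↦ 1·X^2·Y^1·Z^0.
  monomial 3·x^1·y^2 ↦ 3·X^1·Y^2·Z^0.
  monomial -2·x^1·y^1 ↦ -2·X^1·Y^1·Z^1.
  monomial 1·x^1·y^0 ↦ 1·X^1·Y^0·Z^2.
  monomial -1·x^0·y^3 ↦ -1·X^0·Y^3·Z^0.
  monomial -2·x^0·y^2 ↦ -2·X^0·Y^2·Z^1.
  monomial -1·x^0·y^1 ↦ -1·X^0·Y^1·Z^2.
  monomial -2·x^0·y^0 ↦ -2·X^0·Y^0·Z^3.
Collecting: F(X, Y, Z) = 3*X**3 + X**2*Y + 3*X*Y**2 - 2*X*Y*Z + X*Z**2 - Y**3 - 2*Y**2*Z - Y*Z**2 - 2*Z**3.


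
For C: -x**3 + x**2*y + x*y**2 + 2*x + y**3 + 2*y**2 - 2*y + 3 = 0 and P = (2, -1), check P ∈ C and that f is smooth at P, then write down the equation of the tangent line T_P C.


Tangent line at P: -13*x - 3*y + 23 = 0.

Step 1: f(2, -1) = 0, so P lies on C.
Step 2: partial derivatives
  f_x(x, y) = -3*x**2 + 2*x*y + y**2 + 2, f_y(x, y) = x**2 + 2*x*y + 3*y**2 + 4*y - 2.
  f_x(P) = -13, f_y(P) = -3 (gradient nonzero, so P is smooth).
Step 3: tangent line at P: -13·(x − 2) + -3·(y − -1) = 0.
Expanding: -13*x - 3*y + 23 = 0.


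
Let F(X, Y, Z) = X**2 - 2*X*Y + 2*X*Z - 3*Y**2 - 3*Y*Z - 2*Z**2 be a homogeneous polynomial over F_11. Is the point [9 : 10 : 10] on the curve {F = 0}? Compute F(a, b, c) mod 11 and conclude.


F(9,10,10) ≡ 7 (mod 11); P is NOT on the curve.

Evaluate F(9, 10, 10) term-by-term (mod 11).
  X**2 ↦ 1·81·1·1 = 81
  -2*X*Y ↦ -2·9·10·1 = -180
  2*X*Z ↦ 2·9·1·10 = 180
  -3*Y**2 ↦ -3·1·100·1 = -300
  -3*Y*Z ↦ -3·1·10·10 = -300
  -2*Z**2 ↦ -2·1·1·100 = -200
Sum: F(9, 10, 10) = (81) + (-180) + (180) + (-300) + (-300) + (-200) = -719.
Reducing mod 11: -719 ≡ 7 (mod 11).
Since F(a, b, c) ≡ 7 ≠ 0 (mod 11), P does NOT lie on the curve.


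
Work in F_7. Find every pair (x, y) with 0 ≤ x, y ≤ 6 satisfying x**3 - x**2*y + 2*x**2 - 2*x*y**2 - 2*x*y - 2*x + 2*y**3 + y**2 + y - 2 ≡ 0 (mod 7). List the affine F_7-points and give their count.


Affine F_7-points: {(1, 2), (2, 2), (4, 2), (6, 5), (6, 6)}; count = 5.

For each of the 49 pairs (x, y) ∈ F_7², evaluate f(x, y) mod 7. Record the zeros.
  x = 0: [0↦5, 1↦2, 2↦6, 3↦1, 4↦6, 5↦5, 6↦3]  zeros at y ∈ ∅
  x = 1: [0↦6, 1↦5, 2↦0, 3↦3, 4↦5, 5↦4, 6↦5]  zeros at y ∈ {2}
  x = 2: [0↦3, 1↦2, 2↦0, 3↦2, 4↦6, 5↦3, 6↦5]  zeros at y ∈ {2}
  x = 3: [0↦2, 1↦6, 2↦5, 3↦4, 4↦1, 5↦1, 6↦2]  zeros at y ∈ ∅
  x = 4: [0↦2, 1↦2, 2↦0, 3↦1, 4↦3, 5↦4, 6↦2]  zeros at y ∈ {2}
  x = 5: [0↦2, 1↦3, 2↦5, 3↦6, 4↦4, 5↦4, 6↦4]  zeros at y ∈ ∅
  x = 6: [0↦1, 1↦1, 2↦5, 3↦4, 4↦3, 5↦0, 6↦0]  zeros at y ∈ {5, 6}
Collecting zeros: affine points = {(1, 2), (2, 2), (4, 2), (6, 5), (6, 6)}.
Total count |C(F_7)_aff| = 5.


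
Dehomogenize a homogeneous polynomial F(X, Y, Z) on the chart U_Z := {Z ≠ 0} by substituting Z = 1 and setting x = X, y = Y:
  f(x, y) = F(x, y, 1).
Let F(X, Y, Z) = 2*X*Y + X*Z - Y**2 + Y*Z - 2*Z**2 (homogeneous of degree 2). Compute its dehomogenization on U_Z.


f(x, y) = 2*x*y + x - y**2 + y - 2

On U_Z we set Z = 1. Each monomial c·X^i·Y^j·Z^k in F becomes c·x^i·y^j·1^k = c·x^i·y^j.
Substituting Z = 1: F(X, Y, 1) = 2*x*y + x - y**2 + y - 2.
Note: deg(f) ≤ deg(F) = 2; strict inequality happens when F is divisible by Z (lost terms).


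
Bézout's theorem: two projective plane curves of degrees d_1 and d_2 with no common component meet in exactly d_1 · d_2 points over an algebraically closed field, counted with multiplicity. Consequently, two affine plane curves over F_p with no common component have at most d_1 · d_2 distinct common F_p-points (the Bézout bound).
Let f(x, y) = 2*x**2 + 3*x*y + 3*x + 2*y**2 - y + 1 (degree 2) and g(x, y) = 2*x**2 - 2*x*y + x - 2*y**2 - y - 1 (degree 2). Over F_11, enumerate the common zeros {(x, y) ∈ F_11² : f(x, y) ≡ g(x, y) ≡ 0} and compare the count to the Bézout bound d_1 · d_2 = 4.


Common zeros: {(4, 4), (5, 4), (10, 0)}; count = 3; Bézout bound = 4.

deg(f) = 2, deg(g) = 2, so Bézout bound = 4.
Scan x ∈ F_11. For each x, list the y ∈ F_11 with f(x, y) ≡ 0 and those with g(x, y) ≡ 0 (mod 11); the common zeros in that column are the intersection.
  x = 0: f ≡ 0 at y ∈ {8, 9}; g ≡ 0 at y ∈ {2, 3}; common: ∅.
  x = 1: f ≡ 0 at y ∈ {5}; g ≡ 0 at y ∈ {6, 9}; common: ∅.
  x = 2: f ≡ 0 at y ∈ {1, 2}; g ≡ 0 at y ∈ {5, 9}; common: ∅.
  x = 3: f ≡ 0 at y ∈ {8, 10}; g ≡ 0 at y ∈ {1}; common: ∅.
  x = 4: f ≡ 0 at y ∈ {4, 7}; g ≡ 0 at y ∈ {4, 8}; common: {4}.
  x = 5: f ≡ 0 at y ∈ {0, 4}; g ≡ 0 at y ∈ {4, 7}; common: {4}.
  x = 6: f ≡ 0 at y ∈ {1, 7}; g ≡ 0 at y ∈ {0, 10}; common: ∅.
  x = 7: f ≡ 0 at y ∈ {3, 9}; g ≡ 0 at y ∈ {2, 7}; common: ∅.
  x = 8: f ≡ 0 at y ∈ {6, 10}; g ≡ 0 at y ∈ {3, 5}; common: ∅.
  x = 9: f ≡ 0 at y ∈ {3, 6}; g ≡ 0 at y ∈ {8, 10}; common: ∅.
  x = 10: f ≡ 0 at y ∈ {0, 2}; g ≡ 0 at y ∈ {0, 6}; common: {0}.
Collecting: common zeros = {(4, 4), (5, 4), (10, 0)}, so the count is 3.
Comparison with the Bézout bound: 3 ≤ 4 = deg(f)·deg(g), as expected for curves with no common component (the affine F_11-count falls short of the bound because intersections may lie at infinity, over extension fields, or carry multiplicity).


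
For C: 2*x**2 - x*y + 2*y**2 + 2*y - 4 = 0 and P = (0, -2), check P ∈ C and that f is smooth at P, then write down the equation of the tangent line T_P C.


Tangent line at P: 2*x - 6*y - 12 = 0.

Step 1: f(0, -2) = 0, so P lies on C.
Step 2: partial derivatives
  f_x(x, y) = 4*x - y, f_y(x, y) = -x + 4*y + 2.
  f_x(P) = 2, f_y(P) = -6 (gradient nonzero, so P is smooth).
Step 3: tangent line at P: 2·(x − 0) + -6·(y − -2) = 0.
Expanding: 2*x - 6*y - 12 = 0.


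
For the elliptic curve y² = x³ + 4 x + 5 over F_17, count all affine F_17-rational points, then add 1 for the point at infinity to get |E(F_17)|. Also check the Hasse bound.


Affine points = {(2, 2), (2, 15), (4, 0), (7, 6), (7, 11), (10, 5), (10, 12), (12, 8), (12, 9), (14, 0), (16, 0)}; affine count = 11; |E(F_17)| = 12.

Discriminant check: Δ ∝ 4a³ + 27b² = 4·4³ + 27·5² = 4·64 + 27·25 ≡ 13 (mod 17). Nonzero ⇒ E is nonsingular.
For each x ∈ F_17, compute rhs = x³ + 4·x + 5 mod 17, then count y ∈ F_17 with y² ≡ rhs.
  x = 0: rhs = 5, matching y values: none (0 points).
  x = 1: rhs = 10, matching y values: none (0 points).
  x = 2: rhs = 4, matching y values: 2, 15 (2 points).
  x = 3: rhs = 10, matching y values: none (0 points).
  x = 4: rhs = 0, matching y values: 0 (1 points).
  x = 5: rhs = 14, matching y values: none (0 points).
  x = 6: rhs = 7, matching y values: none (0 points).
  x = 7: rhs = 2, matching y values: 6, 11 (2 points).
  x = 8: rhs = 5, matching y values: none (0 points).
  x = 9: rhs = 5, matching y values: none (0 points).
  x = 10: rhs = 8, matching y values: 5, 12 (2 points).
  x = 11: rhs = 3, matching y values: none (0 points).
  x = 12: rhs = 13, matching y values: 8, 9 (2 points).
  x = 13: rhs = 10, matching y values: none (0 points).
  x = 14: rhs = 0, matching y values: 0 (1 points).
  x = 15: rhs = 6, matching y values: none (0 points).
  x = 16: rhs = 0, matching y values: 0 (1 points).
Total affine count: 11.
Full point count |E(F_17)| = 11 + 1 = 12.
Hasse bound: |12 − (17+1)| = |-6| = 6 ≤ 2√17 ≈ 8.2462 ✓.


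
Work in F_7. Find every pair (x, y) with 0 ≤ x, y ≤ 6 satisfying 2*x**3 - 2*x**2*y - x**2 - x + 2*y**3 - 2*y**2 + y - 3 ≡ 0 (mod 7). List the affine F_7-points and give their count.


Affine F_7-points: {(0, 2), (2, 0), (2, 1), (3, 5), (4, 0), (4, 4), (5, 0), (5, 1), (6, 3)}; count = 9.

For each of the 49 pairs (x, y) ∈ F_7², evaluate f(x, y) mod 7. Record the zeros.
  x = 0: [0↦4, 1↦5, 2↦0, 3↦1, 4↦6, 5↦6, 6↦6]  zeros at y ∈ {2}
  x = 1: [0↦4, 1↦3, 2↦3, 3↦2, 4↦5, 5↦3, 6↦1]  zeros at y ∈ ∅
  x = 2: [0↦0, 1↦0, 2↦1, 3↦1, 4↦5, 5↦4, 6↦3]  zeros at y ∈ {0, 1}
  x = 3: [0↦4, 1↦1, 2↦6, 3↦3, 4↦4, 5↦0, 6↦3]  zeros at y ∈ {5}
  x = 4: [0↦0, 1↦4, 2↦2, 3↦6, 4↦0, 5↦3, 6↦6]  zeros at y ∈ {0, 4}
  x = 5: [0↦0, 1↦0, 2↦1, 3↦1, 4↦5, 5↦4, 6↦3]  zeros at y ∈ {0, 1}
  x = 6: [0↦2, 1↦1, 2↦1, 3↦0, 4↦3, 5↦1, 6↦6]  zeros at y ∈ {3}
Collecting zeros: affine points = {(0, 2), (2, 0), (2, 1), (3, 5), (4, 0), (4, 4), (5, 0), (5, 1), (6, 3)}.
Total count |C(F_7)_aff| = 9.


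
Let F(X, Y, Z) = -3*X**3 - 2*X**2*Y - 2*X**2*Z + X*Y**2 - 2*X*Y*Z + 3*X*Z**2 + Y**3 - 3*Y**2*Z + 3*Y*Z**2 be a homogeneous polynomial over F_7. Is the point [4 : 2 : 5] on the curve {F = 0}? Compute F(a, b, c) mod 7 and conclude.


F(4,2,5) ≡ 2 (mod 7); P is NOT on the curve.

Evaluate F(4, 2, 5) term-by-term (mod 7).
  -3*X**3 ↦ -3·64·1·1 = -192
  -2*X**2*Y ↦ -2·16·2·1 = -64
  -2*X**2*Z ↦ -2·16·1·5 = -160
  X*Y**2 ↦ 1·4·4·1 = 16
  -2*X*Y*Z ↦ -2·4·2·5 = -80
  3*X*Z**2 ↦ 3·4·1·25 = 300
  Y**3 ↦ 1·1·8·1 = 8
  -3*Y**2*Z ↦ -3·1·4·5 = -60
  3*Y*Z**2 ↦ 3·1·2·25 = 150
Sum: F(4, 2, 5) = (-192) + (-64) + (-160) + (16) + (-80) + (300) + (8) + (-60) + (150) = -82.
Reducing mod 7: -82 ≡ 2 (mod 7).
Since F(a, b, c) ≡ 2 ≠ 0 (mod 7), P does NOT lie on the curve.


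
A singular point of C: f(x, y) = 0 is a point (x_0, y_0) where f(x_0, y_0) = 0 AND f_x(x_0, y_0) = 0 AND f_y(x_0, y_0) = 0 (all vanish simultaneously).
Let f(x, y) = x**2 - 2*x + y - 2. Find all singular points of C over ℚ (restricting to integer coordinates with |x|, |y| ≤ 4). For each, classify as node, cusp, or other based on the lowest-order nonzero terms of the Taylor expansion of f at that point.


No singular points in the scanned grid; C is smooth there.

Compute partial derivatives:
  f_x = 2*x - 2.
  f_y = 1.
f_y = 1 is a nonzero constant, so f_y never vanishes: no point (x, y) can satisfy f = f_x = f_y = 0. In particular no (x, y) ∈ {−4, ..., 4}² is singular; the curve is smooth.


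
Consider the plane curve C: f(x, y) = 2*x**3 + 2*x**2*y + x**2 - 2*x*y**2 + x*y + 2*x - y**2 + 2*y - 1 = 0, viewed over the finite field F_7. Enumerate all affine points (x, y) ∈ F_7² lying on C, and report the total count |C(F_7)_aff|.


Affine F_7-points: {(0, 1), (2, 3), (2, 5), (3, 1), (5, 4), (5, 5), (6, 1), (6, 3)}; count = 8.

For each of the 49 pairs (x, y) ∈ F_7², evaluate f(x, y) mod 7. Record the zeros.
  x = 0: [0↦6, 1↦0, 2↦6, 3↦3, 4↦5, 5↦5, 6↦3]  zeros at y ∈ {1}
  x = 1: [0↦4, 1↦6, 2↦2, 3↦6, 4↦4, 5↦3, 6↦3]  zeros at y ∈ ∅
  x = 2: [0↦2, 1↦2, 2↦6, 3↦0, 4↦5, 5↦0, 6↦6]  zeros at y ∈ {3, 5}
  x = 3: [0↦5, 1↦0, 2↦2, 3↦4, 4↦6, 5↦1, 6↦3]  zeros at y ∈ {1}
  x = 4: [0↦4, 1↦5, 2↦2, 3↦2, 4↦5, 5↦4, 6↦6]  zeros at y ∈ ∅
  x = 5: [0↦4, 1↦1, 2↦4, 3↦6, 4↦0, 5↦0, 6↦6]  zeros at y ∈ {4, 5}
  x = 6: [0↦3, 1↦0, 2↦6, 3↦0, 4↦3, 5↦1, 6↦1]  zeros at y ∈ {1, 3}
Collecting zeros: affine points = {(0, 1), (2, 3), (2, 5), (3, 1), (5, 4), (5, 5), (6, 1), (6, 3)}.
Total count |C(F_7)_aff| = 8.


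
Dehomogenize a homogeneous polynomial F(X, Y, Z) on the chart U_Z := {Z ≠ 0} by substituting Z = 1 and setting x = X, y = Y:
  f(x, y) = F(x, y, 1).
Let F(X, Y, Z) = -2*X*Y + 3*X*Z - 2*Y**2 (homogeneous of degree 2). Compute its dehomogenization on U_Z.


f(x, y) = -2*x*y + 3*x - 2*y**2

On U_Z we set Z = 1. Each monomial c·X^i·Y^j·Z^k in F becomes c·x^i·y^j·1^k = c·x^i·y^j.
Substituting Z = 1: F(X, Y, 1) = -2*x*y + 3*x - 2*y**2.
Note: deg(f) ≤ deg(F) = 2; strict inequality happens when F is divisible by Z (lost terms).


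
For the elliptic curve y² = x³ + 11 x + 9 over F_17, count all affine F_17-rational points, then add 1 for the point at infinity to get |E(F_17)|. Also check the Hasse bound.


Affine points = {(0, 3), (0, 14), (1, 2), (1, 15), (3, 1), (3, 16), (4, 7), (4, 10), (5, 6), (5, 11), (6, 6), (6, 11), (7, 2), (7, 15), (9, 2), (9, 15), (11, 4), (11, 13), (12, 4), (12, 13), (14, 0), (15, 8), (15, 9)}; affine count = 23; |E(F_17)| = 24.

Discriminant check: Δ ∝ 4a³ + 27b² = 4·11³ + 27·9² = 4·1331 + 27·81 ≡ 14 (mod 17). Nonzero ⇒ E is nonsingular.
For each x ∈ F_17, compute rhs = x³ + 11·x + 9 mod 17, then count y ∈ F_17 with y² ≡ rhs.
  x = 0: rhs = 9, matching y values: 3, 14 (2 points).
  x = 1: rhs = 4, matching y values: 2, 15 (2 points).
  x = 2: rhs = 5, matching y values: none (0 points).
  x = 3: rhs = 1, matching y values: 1, 16 (2 points).
  x = 4: rhs = 15, matching y values: 7, 10 (2 points).
  x = 5: rhs = 2, matching y values: 6, 11 (2 points).
  x = 6: rhs = 2, matching y values: 6, 11 (2 points).
  x = 7: rhs = 4, matching y values: 2, 15 (2 points).
  x = 8: rhs = 14, matching y values: none (0 points).
  x = 9: rhs = 4, matching y values: 2, 15 (2 points).
  x = 10: rhs = 14, matching y values: none (0 points).
  x = 11: rhs = 16, matching y values: 4, 13 (2 points).
  x = 12: rhs = 16, matching y values: 4, 13 (2 points).
  x = 13: rhs = 3, matching y values: none (0 points).
  x = 14: rhs = 0, matching y values: 0 (1 points).
  x = 15: rhs = 13, matching y values: 8, 9 (2 points).
  x = 16: rhs = 14, matching y values: none (0 points).
Total affine count: 23.
Full point count |E(F_17)| = 23 + 1 = 24.
Hasse bound: |24 − (17+1)| = |6| = 6 ≤ 2√17 ≈ 8.2462 ✓.


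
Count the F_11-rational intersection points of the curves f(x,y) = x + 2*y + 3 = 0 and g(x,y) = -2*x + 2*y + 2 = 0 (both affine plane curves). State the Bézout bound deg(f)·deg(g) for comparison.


Common zeros: {(7, 6)}; count = 1; Bézout bound = 1.

deg(f) = 1, deg(g) = 1, so Bézout bound = 1.
Scan x ∈ F_11. For each x, list the y ∈ F_11 with f(x, y) ≡ 0 and those with g(x, y) ≡ 0 (mod 11); the common zeros in that column are the intersection.
  x = 0: f ≡ 0 at y ∈ {4}; g ≡ 0 at y ∈ {10}; common: ∅.
  x = 1: f ≡ 0 at y ∈ {9}; g ≡ 0 at y ∈ {0}; common: ∅.
  x = 2: f ≡ 0 at y ∈ {3}; g ≡ 0 at y ∈ {1}; common: ∅.
  x = 3: f ≡ 0 at y ∈ {8}; g ≡ 0 at y ∈ {2}; common: ∅.
  x = 4: f ≡ 0 at y ∈ {2}; g ≡ 0 at y ∈ {3}; common: ∅.
  x = 5: f ≡ 0 at y ∈ {7}; g ≡ 0 at y ∈ {4}; common: ∅.
  x = 6: f ≡ 0 at y ∈ {1}; g ≡ 0 at y ∈ {5}; common: ∅.
  x = 7: f ≡ 0 at y ∈ {6}; g ≡ 0 at y ∈ {6}; common: {6}.
  x = 8: f ≡ 0 at y ∈ {0}; g ≡ 0 at y ∈ {7}; common: ∅.
  x = 9: f ≡ 0 at y ∈ {5}; g ≡ 0 at y ∈ {8}; common: ∅.
  x = 10: f ≡ 0 at y ∈ {10}; g ≡ 0 at y ∈ {9}; common: ∅.
Collecting: common zeros = {(7, 6)}, so the count is 1.
Comparison with the Bézout bound: 1 ≤ 1 = deg(f)·deg(g), as expected for curves with no common component (the bound is attained).


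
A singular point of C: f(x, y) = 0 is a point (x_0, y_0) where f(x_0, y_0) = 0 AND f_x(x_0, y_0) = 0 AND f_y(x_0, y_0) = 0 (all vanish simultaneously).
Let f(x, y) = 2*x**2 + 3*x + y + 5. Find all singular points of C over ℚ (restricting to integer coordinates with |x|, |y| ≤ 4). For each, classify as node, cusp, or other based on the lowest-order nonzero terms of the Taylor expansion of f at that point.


No singular points in the scanned grid; C is smooth there.

Compute partial derivatives:
  f_x = 4*x + 3.
  f_y = 1.
f_y = 1 is a nonzero constant, so f_y never vanishes: no point (x, y) can satisfy f = f_x = f_y = 0. In particular no (x, y) ∈ {−4, ..., 4}² is singular; the curve is smooth.


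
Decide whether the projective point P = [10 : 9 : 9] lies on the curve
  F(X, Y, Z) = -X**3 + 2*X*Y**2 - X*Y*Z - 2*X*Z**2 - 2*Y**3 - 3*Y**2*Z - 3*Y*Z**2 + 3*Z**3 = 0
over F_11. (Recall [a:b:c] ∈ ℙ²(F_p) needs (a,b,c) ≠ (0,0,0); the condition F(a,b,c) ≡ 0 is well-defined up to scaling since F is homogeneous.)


F(10,9,9) ≡ 1 (mod 11); P is NOT on the curve.

Evaluate F(10, 9, 9) term-by-term (mod 11).
  -X**3 ↦ -1·1000·1·1 = -1000
  2*X*Y**2 ↦ 2·10·81·1 = 1620
  -X*Y*Z ↦ -1·10·9·9 = -810
  -2*X*Z**2 ↦ -2·10·1·81 = -1620
  -2*Y**3 ↦ -2·1·729·1 = -1458
  -3*Y**2*Z ↦ -3·1·81·9 = -2187
  -3*Y*Z**2 ↦ -3·1·9·81 = -2187
  3*Z**3 ↦ 3·1·1·729 = 2187
Sum: F(10, 9, 9) = (-1000) + (1620) + (-810) + (-1620) + (-1458) + (-2187) + (-2187) + (2187) = -5455.
Reducing mod 11: -5455 ≡ 1 (mod 11).
Since F(a, b, c) ≡ 1 ≠ 0 (mod 11), P does NOT lie on the curve.


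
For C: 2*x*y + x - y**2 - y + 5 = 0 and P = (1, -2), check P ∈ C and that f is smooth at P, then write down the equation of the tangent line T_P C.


Tangent line at P: -3*x + 5*y + 13 = 0.

Step 1: f(1, -2) = 0, so P lies on C.
Step 2: partial derivatives
  f_x(x, y) = 2*y + 1, f_y(x, y) = 2*x - 2*y - 1.
  f_x(P) = -3, f_y(P) = 5 (gradient nonzero, so P is smooth).
Step 3: tangent line at P: -3·(x − 1) + 5·(y − -2) = 0.
Expanding: -3*x + 5*y + 13 = 0.


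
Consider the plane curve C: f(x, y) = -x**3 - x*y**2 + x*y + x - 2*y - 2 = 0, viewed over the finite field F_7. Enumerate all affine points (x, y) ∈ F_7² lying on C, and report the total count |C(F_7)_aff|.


Affine F_7-points: {(0, 6), (1, 3), (3, 1), (3, 4)}; count = 4.

For each of the 49 pairs (x, y) ∈ F_7², evaluate f(x, y) mod 7. Record the zeros.
  x = 0: [0↦5, 1↦3, 2↦1, 3↦6, 4↦4, 5↦2, 6↦0]  zeros at y ∈ {6}
  x = 1: [0↦5, 1↦3, 2↦6, 3↦0, 4↦6, 5↦3, 6↦5]  zeros at y ∈ {3}
  x = 2: [0↦6, 1↦4, 2↦5, 3↦2, 4↦2, 5↦5, 6↦4]  zeros at y ∈ ∅
  x = 3: [0↦2, 1↦0, 2↦6, 3↦6, 4↦0, 5↦2, 6↦5]  zeros at y ∈ {1, 4}
  x = 4: [0↦1, 1↦6, 2↦3, 3↦6, 4↦1, 5↦2, 6↦2]  zeros at y ∈ ∅
  x = 5: [0↦4, 1↦2, 2↦4, 3↦3, 4↦6, 5↦6, 6↦3]  zeros at y ∈ ∅
  x = 6: [0↦5, 1↦3, 2↦3, 3↦5, 4↦2, 5↦1, 6↦2]  zeros at y ∈ ∅
Collecting zeros: affine points = {(0, 6), (1, 3), (3, 1), (3, 4)}.
Total count |C(F_7)_aff| = 4.


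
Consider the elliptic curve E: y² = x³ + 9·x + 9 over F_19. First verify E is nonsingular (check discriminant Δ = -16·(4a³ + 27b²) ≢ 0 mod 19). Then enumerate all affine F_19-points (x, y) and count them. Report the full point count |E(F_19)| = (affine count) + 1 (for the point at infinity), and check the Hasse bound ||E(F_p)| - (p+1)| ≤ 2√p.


Affine points = {(0, 3), (0, 16), (1, 0), (2, 4), (2, 15), (3, 5), (3, 14), (7, 4), (7, 15), (8, 2), (8, 17), (10, 4), (10, 15), (13, 9), (13, 10), (15, 2), (15, 17)}; affine count = 17; |E(F_19)| = 18.

Discriminant check: Δ ∝ 4a³ + 27b² = 4·9³ + 27·9² = 4·729 + 27·81 ≡ 11 (mod 19). Nonzero ⇒ E is nonsingular.
For each x ∈ F_19, compute rhs = x³ + 9·x + 9 mod 19, then count y ∈ F_19 with y² ≡ rhs.
  x = 0: rhs = 9, matching y values: 3, 16 (2 points).
  x = 1: rhs = 0, matching y values: 0 (1 points).
  x = 2: rhs = 16, matching y values: 4, 15 (2 points).
  x = 3: rhs = 6, matching y values: 5, 14 (2 points).
  x = 4: rhs = 14, matching y values: none (0 points).
  x = 5: rhs = 8, matching y values: none (0 points).
  x = 6: rhs = 13, matching y values: none (0 points).
  x = 7: rhs = 16, matching y values: 4, 15 (2 points).
  x = 8: rhs = 4, matching y values: 2, 17 (2 points).
  x = 9: rhs = 2, matching y values: none (0 points).
  x = 10: rhs = 16, matching y values: 4, 15 (2 points).
  x = 11: rhs = 14, matching y values: none (0 points).
  x = 12: rhs = 2, matching y values: none (0 points).
  x = 13: rhs = 5, matching y values: 9, 10 (2 points).
  x = 14: rhs = 10, matching y values: none (0 points).
  x = 15: rhs = 4, matching y values: 2, 17 (2 points).
  x = 16: rhs = 12, matching y values: none (0 points).
  x = 17: rhs = 2, matching y values: none (0 points).
  x = 18: rhs = 18, matching y values: none (0 points).
Total affine count: 17.
Full point count |E(F_19)| = 17 + 1 = 18.
Hasse bound: |18 − (19+1)| = |-2| = 2 ≤ 2√19 ≈ 8.7178 ✓.


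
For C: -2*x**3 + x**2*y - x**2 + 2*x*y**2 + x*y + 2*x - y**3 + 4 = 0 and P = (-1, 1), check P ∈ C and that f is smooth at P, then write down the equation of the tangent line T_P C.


Tangent line at P: -x - 7*y + 6 = 0.

Step 1: f(-1, 1) = 0, so P lies on C.
Step 2: partial derivatives
  f_x(x, y) = -6*x**2 + 2*x*y - 2*x + 2*y**2 + y + 2, f_y(x, y) = x**2 + 4*x*y + x - 3*y**2.
  f_x(P) = -1, f_y(P) = -7 (gradient nonzero, so P is smooth).
Step 3: tangent line at P: -1·(x − -1) + -7·(y − 1) = 0.
Expanding: -x - 7*y + 6 = 0.


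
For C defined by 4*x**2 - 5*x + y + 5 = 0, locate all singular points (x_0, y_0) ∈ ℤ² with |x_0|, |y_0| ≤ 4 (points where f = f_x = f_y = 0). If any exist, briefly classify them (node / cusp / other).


No singular points in the scanned grid; C is smooth there.

Compute partial derivatives:
  f_x = 8*x - 5.
  f_y = 1.
f_y = 1 is a nonzero constant, so f_y never vanishes: no point (x, y) can satisfy f = f_x = f_y = 0. In particular no (x, y) ∈ {−4, ..., 4}² is singular; the curve is smooth.


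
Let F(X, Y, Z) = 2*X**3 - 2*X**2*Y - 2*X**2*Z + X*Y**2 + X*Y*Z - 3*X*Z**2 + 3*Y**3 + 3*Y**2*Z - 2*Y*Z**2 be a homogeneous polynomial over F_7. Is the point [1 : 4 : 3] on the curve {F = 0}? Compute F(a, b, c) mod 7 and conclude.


F(1,4,3) ≡ 1 (mod 7); P is NOT on the curve.

Evaluate F(1, 4, 3) term-by-term (mod 7).
  2*X**3 ↦ 2·1·1·1 = 2
  -2*X**2*Y ↦ -2·1·4·1 = -8
  -2*X**2*Z ↦ -2·1·1·3 = -6
  X*Y**2 ↦ 1·1·16·1 = 16
  X*Y*Z ↦ 1·1·4·3 = 12
  -3*X*Z**2 ↦ -3·1·1·9 = -27
  3*Y**3 ↦ 3·1·64·1 = 192
  3*Y**2*Z ↦ 3·1·16·3 = 144
  -2*Y*Z**2 ↦ -2·1·4·9 = -72
Sum: F(1, 4, 3) = (2) + (-8) + (-6) + (16) + (12) + (-27) + (192) + (144) + (-72) = 253.
Reducing mod 7: 253 ≡ 1 (mod 7).
Since F(a, b, c) ≡ 1 ≠ 0 (mod 7), P does NOT lie on the curve.


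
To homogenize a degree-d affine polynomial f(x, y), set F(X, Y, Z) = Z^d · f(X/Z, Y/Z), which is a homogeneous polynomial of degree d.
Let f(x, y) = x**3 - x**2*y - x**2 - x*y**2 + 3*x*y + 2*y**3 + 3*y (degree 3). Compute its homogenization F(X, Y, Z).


F(X, Y, Z) = X**3 - X**2*Y - X**2*Z - X*Y**2 + 3*X*Y*Z + 2*Y**3 + 3*Y*Z**2

deg(f) = 3.
Substitute x = X/Z, y = Y/Z into f, then multiply by Z^3.
  monomial 1·x^3·y^0 ↦ 1·X^3·Y^0·Z^0.
  monomial -1·x^2·y^1 ↦ -1·X^2·Y^1·Z^0.
  monomial -1·x^2·y^0 ↦ -1·X^2·Y^0·Z^1.
  monomial -1·x^1·y^2 ↦ -1·X^1·Y^2·Z^0.
  monomial 3·x^1·y^1 ↦ 3·X^1·Y^1·Z^1.
  monomial 2·x^0·y^3 ↦ 2·X^0·Y^3·Z^0.
  monomial 3·x^0·y^1 ↦ 3·X^0·Y^1·Z^2.
Collecting: F(X, Y, Z) = X**3 - X**2*Y - X**2*Z - X*Y**2 + 3*X*Y*Z + 2*Y**3 + 3*Y*Z**2.


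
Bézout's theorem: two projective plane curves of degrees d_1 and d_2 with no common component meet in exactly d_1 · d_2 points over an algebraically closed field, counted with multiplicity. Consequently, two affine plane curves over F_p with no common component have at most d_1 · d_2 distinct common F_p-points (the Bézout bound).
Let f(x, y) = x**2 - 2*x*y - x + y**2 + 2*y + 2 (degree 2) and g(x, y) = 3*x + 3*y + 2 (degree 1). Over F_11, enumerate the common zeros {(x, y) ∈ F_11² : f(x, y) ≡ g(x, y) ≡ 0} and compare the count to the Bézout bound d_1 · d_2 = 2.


Common zeros: ∅; count = 0; Bézout bound = 2.

deg(f) = 2, deg(g) = 1, so Bézout bound = 2.
Scan x ∈ F_11. For each x, list the y ∈ F_11 with f(x, y) ≡ 0 and those with g(x, y) ≡ 0 (mod 11); the common zeros in that column are the intersection.
  x = 0: f ≡ 0 at y ∈ ∅; g ≡ 0 at y ∈ {3}; common: ∅.
  x = 1: f ≡ 0 at y ∈ {3, 8}; g ≡ 0 at y ∈ {2}; common: ∅.
  x = 2: f ≡ 0 at y ∈ ∅; g ≡ 0 at y ∈ {1}; common: ∅.
  x = 3: f ≡ 0 at y ∈ ∅; g ≡ 0 at y ∈ {0}; common: ∅.
  x = 4: f ≡ 0 at y ∈ ∅; g ≡ 0 at y ∈ {10}; common: ∅.
  x = 5: f ≡ 0 at y ∈ {0, 8}; g ≡ 0 at y ∈ {9}; common: ∅.
  x = 6: f ≡ 0 at y ∈ {3, 7}; g ≡ 0 at y ∈ {8}; common: ∅.
  x = 7: f ≡ 0 at y ∈ {0, 1}; g ≡ 0 at y ∈ {7}; common: ∅.
  x = 8: f ≡ 0 at y ∈ ∅; g ≡ 0 at y ∈ {6}; common: ∅.
  x = 9: f ≡ 0 at y ∈ {7, 9}; g ≡ 0 at y ∈ {5}; common: ∅.
  x = 10: f ≡ 0 at y ∈ {9}; g ≡ 0 at y ∈ {4}; common: ∅.
Collecting: common zeros = ∅, so the count is 0.
Comparison with the Bézout bound: 0 ≤ 2 = deg(f)·deg(g), as expected for curves with no common component (the affine F_11-count falls short of the bound because intersections may lie at infinity, over extension fields, or carry multiplicity).


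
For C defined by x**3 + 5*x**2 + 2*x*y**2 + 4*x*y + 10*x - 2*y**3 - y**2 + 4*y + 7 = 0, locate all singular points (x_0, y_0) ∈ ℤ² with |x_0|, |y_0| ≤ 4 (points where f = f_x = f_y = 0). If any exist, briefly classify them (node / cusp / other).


Singular points: {(-2, -1)}; classification: node.

Compute partial derivatives:
  f_x = 3*x**2 + 10*x + 2*y**2 + 4*y + 10.
  f_y = 4*x*y + 4*x - 6*y**2 - 2*y + 4.
Scan x_0 ∈ {−4, ..., 4}. For each x_0, f_y(x_0, y) is a polynomial in y; find its integer roots y ∈ {−4, ..., 4}, then test f_x and f at those candidates.
  x = -4: f_y(-4, y) = -6*y**2 - 18*y - 12; vanishes at y ∈ {-2, -1}. (-4, -2): f_x = 18 ≠ 0; (-4, -1): f_x = 16 ≠ 0.
  x = -3: f_y(-3, y) = -6*y**2 - 14*y - 8; vanishes at y ∈ {-1}. (-3, -1): f_x = 5 ≠ 0.
  x = -2: f_y(-2, y) = -6*y**2 - 10*y - 4; vanishes at y ∈ {-1}. (-2, -1): f_x = 0, f = 0 — SINGULAR.
  x = -1: f_y(-1, y) = -6*y**2 - 6*y; vanishes at y ∈ {-1, 0}. (-1, -1): f_x = 1 ≠ 0; (-1, 0): f_x = 3 ≠ 0.
  x = 0: f_y(0, y) = -6*y**2 - 2*y + 4; vanishes at y ∈ {-1}. (0, -1): f_x = 8 ≠ 0.
  x = 1: f_y(1, y) = -6*y**2 + 2*y + 8; vanishes at y ∈ {-1}. (1, -1): f_x = 21 ≠ 0.
  x = 2: f_y(2, y) = -6*y**2 + 6*y + 12; vanishes at y ∈ {-1, 2}. (2, -1): f_x = 40 ≠ 0; (2, 2): f_x = 58 ≠ 0.
  x = 3: f_y(3, y) = -6*y**2 + 10*y + 16; vanishes at y ∈ {-1}. (3, -1): f_x = 65 ≠ 0.
  x = 4: f_y(4, y) = -6*y**2 + 14*y + 20; vanishes at y ∈ {-1}. (4, -1): f_x = 96 ≠ 0.
Only singular point on the grid: (-2, -1).
Classify: substitute x = -2 + u, y = -1 + v and expand: f = u**3 - u**2 + 2*u*v**2 - 2*v**3 + v**2.
No constant or linear terms (consistent with a singular point). Quadratic part: -u**2 + v**2. Cubic part: u**3 + 2*u*v**2 - 2*v**3.
The quadratic part v**2 - u**2 = (v − u)(v + u) splits into two distinct linear factors, so there are two distinct tangent lines y − -1 = ±(x − -2) — this is a node (ordinary double point).
Classification: node.


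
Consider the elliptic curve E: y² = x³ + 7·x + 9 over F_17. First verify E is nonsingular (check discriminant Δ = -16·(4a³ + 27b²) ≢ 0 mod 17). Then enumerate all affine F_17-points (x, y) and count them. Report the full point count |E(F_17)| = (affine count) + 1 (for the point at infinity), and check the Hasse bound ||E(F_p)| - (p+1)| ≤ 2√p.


Affine points = {(0, 3), (0, 14), (1, 0), (4, 4), (4, 13), (5, 4), (5, 13), (8, 4), (8, 13), (9, 6), (9, 11), (10, 5), (10, 12), (12, 6), (12, 11), (13, 6), (13, 11), (15, 2), (15, 15), (16, 1), (16, 16)}; affine count = 21; |E(F_17)| = 22.

Discriminant check: Δ ∝ 4a³ + 27b² = 4·7³ + 27·9² = 4·343 + 27·81 ≡ 6 (mod 17). Nonzero ⇒ E is nonsingular.
For each x ∈ F_17, compute rhs = x³ + 7·x + 9 mod 17, then count y ∈ F_17 with y² ≡ rhs.
  x = 0: rhs = 9, matching y values: 3, 14 (2 points).
  x = 1: rhs = 0, matching y values: 0 (1 points).
  x = 2: rhs = 14, matching y values: none (0 points).
  x = 3: rhs = 6, matching y values: none (0 points).
  x = 4: rhs = 16, matching y values: 4, 13 (2 points).
  x = 5: rhs = 16, matching y values: 4, 13 (2 points).
  x = 6: rhs = 12, matching y values: none (0 points).
  x = 7: rhs = 10, matching y values: none (0 points).
  x = 8: rhs = 16, matching y values: 4, 13 (2 points).
  x = 9: rhs = 2, matching y values: 6, 11 (2 points).
  x = 10: rhs = 8, matching y values: 5, 12 (2 points).
  x = 11: rhs = 6, matching y values: none (0 points).
  x = 12: rhs = 2, matching y values: 6, 11 (2 points).
  x = 13: rhs = 2, matching y values: 6, 11 (2 points).
  x = 14: rhs = 12, matching y values: none (0 points).
  x = 15: rhs = 4, matching y values: 2, 15 (2 points).
  x = 16: rhs = 1, matching y values: 1, 16 (2 points).
Total affine count: 21.
Full point count |E(F_17)| = 21 + 1 = 22.
Hasse bound: |22 − (17+1)| = |4| = 4 ≤ 2√17 ≈ 8.2462 ✓.


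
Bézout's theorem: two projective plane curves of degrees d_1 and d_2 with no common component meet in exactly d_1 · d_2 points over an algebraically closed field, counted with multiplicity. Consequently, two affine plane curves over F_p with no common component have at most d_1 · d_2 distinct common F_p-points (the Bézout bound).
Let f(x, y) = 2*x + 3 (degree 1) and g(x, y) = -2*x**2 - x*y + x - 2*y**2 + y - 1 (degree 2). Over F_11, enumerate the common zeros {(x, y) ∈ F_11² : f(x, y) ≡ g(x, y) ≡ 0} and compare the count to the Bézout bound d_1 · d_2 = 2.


Common zeros: ∅; count = 0; Bézout bound = 2.

deg(f) = 1, deg(g) = 2, so Bézout bound = 2.
Scan x ∈ F_11. For each x, list the y ∈ F_11 with f(x, y) ≡ 0 and those with g(x, y) ≡ 0 (mod 11); the common zeros in that column are the intersection.
  x = 0: f ≡ 0 at y ∈ ∅; g ≡ 0 at y ∈ {8, 9}; common: ∅.
  x = 1: f ≡ 0 at y ∈ ∅; g ≡ 0 at y ∈ ∅; common: ∅.
  x = 2: f ≡ 0 at y ∈ ∅; g ≡ 0 at y ∈ {8}; common: ∅.
  x = 3: f ≡ 0 at y ∈ ∅; g ≡ 0 at y ∈ ∅; common: ∅.
  x = 4: f ≡ 0 at y ∈ {0, 1, 2, 3, 4, 5, 6, 7, 8, 9, 10}; g ≡ 0 at y ∈ ∅; common: ∅.
  x = 5: f ≡ 0 at y ∈ ∅; g ≡ 0 at y ∈ {10}; common: ∅.
  x = 6: f ≡ 0 at y ∈ ∅; g ≡ 0 at y ∈ ∅; common: ∅.
  x = 7: f ≡ 0 at y ∈ ∅; g ≡ 0 at y ∈ {9, 10}; common: ∅.
  x = 8: f ≡ 0 at y ∈ ∅; g ≡ 0 at y ∈ {0, 2}; common: ∅.
  x = 9: f ≡ 0 at y ∈ ∅; g ≡ 0 at y ∈ {0, 7}; common: ∅.
  x = 10: f ≡ 0 at y ∈ ∅; g ≡ 0 at y ∈ {5, 7}; common: ∅.
Collecting: common zeros = ∅, so the count is 0.
Comparison with the Bézout bound: 0 ≤ 2 = deg(f)·deg(g), as expected for curves with no common component (the affine F_11-count falls short of the bound because intersections may lie at infinity, over extension fields, or carry multiplicity).


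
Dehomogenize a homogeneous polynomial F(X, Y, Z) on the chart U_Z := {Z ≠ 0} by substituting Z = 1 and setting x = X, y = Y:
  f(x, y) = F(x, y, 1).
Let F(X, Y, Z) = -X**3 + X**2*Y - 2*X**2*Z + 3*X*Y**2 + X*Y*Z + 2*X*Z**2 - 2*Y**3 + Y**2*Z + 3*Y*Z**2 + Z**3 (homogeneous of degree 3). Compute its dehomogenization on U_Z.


f(x, y) = -x**3 + x**2*y - 2*x**2 + 3*x*y**2 + x*y + 2*x - 2*y**3 + y**2 + 3*y + 1

On U_Z we set Z = 1. Each monomial c·X^i·Y^j·Z^k in F becomes c·x^i·y^j·1^k = c·x^i·y^j.
Substituting Z = 1: F(X, Y, 1) = -x**3 + x**2*y - 2*x**2 + 3*x*y**2 + x*y + 2*x - 2*y**3 + y**2 + 3*y + 1.
Note: deg(f) ≤ deg(F) = 3; strict inequality happens when F is divisible by Z (lost terms).


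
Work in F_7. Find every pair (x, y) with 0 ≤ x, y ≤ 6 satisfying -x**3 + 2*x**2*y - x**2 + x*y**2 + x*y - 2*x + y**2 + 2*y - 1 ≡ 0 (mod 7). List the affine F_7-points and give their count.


Affine F_7-points: {(0, 2), (0, 3), (1, 3), (1, 5), (4, 2), (4, 3), (5, 0), (5, 1), (6, 2)}; count = 9.

For each of the 49 pairs (x, y) ∈ F_7², evaluate f(x, y) mod 7. Record the zeros.
  x = 0: [0↦6, 1↦2, 2↦0, 3↦0, 4↦2, 5↦6, 6↦5]  zeros at y ∈ {2, 3}
  x = 1: [0↦2, 1↦2, 2↦6, 3↦0, 4↦5, 5↦0, 6↦6]  zeros at y ∈ {3, 5}
  x = 2: [0↦4, 1↦5, 2↦5, 3↦4, 4↦2, 5↦6, 6↦2]  zeros at y ∈ ∅
  x = 3: [0↦6, 1↦5, 2↦5, 3↦6, 4↦1, 5↦4, 6↦1]  zeros at y ∈ ∅
  x = 4: [0↦2, 1↦3, 2↦0, 3↦0, 4↦3, 5↦2, 6↦4]  zeros at y ∈ {2, 3}
  x = 5: [0↦0, 1↦0, 2↦5, 3↦1, 4↦2, 5↦1, 6↦5]  zeros at y ∈ {0, 1}
  x = 6: [0↦1, 1↦4, 2↦0, 3↦3, 4↦6, 5↦2, 6↦5]  zeros at y ∈ {2}
Collecting zeros: affine points = {(0, 2), (0, 3), (1, 3), (1, 5), (4, 2), (4, 3), (5, 0), (5, 1), (6, 2)}.
Total count |C(F_7)_aff| = 9.


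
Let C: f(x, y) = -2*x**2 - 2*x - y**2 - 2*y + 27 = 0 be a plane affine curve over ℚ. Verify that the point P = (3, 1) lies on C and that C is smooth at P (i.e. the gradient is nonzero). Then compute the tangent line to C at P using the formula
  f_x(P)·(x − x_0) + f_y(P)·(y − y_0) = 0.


Tangent line at P: -14*x - 4*y + 46 = 0.

Step 1: f(3, 1) = 0, so P lies on C.
Step 2: partial derivatives
  f_x(x, y) = -4*x - 2, f_y(x, y) = -2*y - 2.
  f_x(P) = -14, f_y(P) = -4 (gradient nonzero, so P is smooth).
Step 3: tangent line at P: -14·(x − 3) + -4·(y − 1) = 0.
Expanding: -14*x - 4*y + 46 = 0.


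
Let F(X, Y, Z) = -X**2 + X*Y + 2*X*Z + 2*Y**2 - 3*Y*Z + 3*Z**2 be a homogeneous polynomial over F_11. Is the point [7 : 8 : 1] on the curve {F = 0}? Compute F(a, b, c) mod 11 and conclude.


F(7,8,1) ≡ 7 (mod 11); P is NOT on the curve.

Evaluate F(7, 8, 1) term-by-term (mod 11).
  -X**2 ↦ -1·49·1·1 = -49
  X*Y ↦ 1·7·8·1 = 56
  2*X*Z ↦ 2·7·1·1 = 14
  2*Y**2 ↦ 2·1·64·1 = 128
  -3*Y*Z ↦ -3·1·8·1 = -24
  3*Z**2 ↦ 3·1·1·1 = 3
Sum: F(7, 8, 1) = (-49) + (56) + (14) + (128) + (-24) + (3) = 128.
Reducing mod 11: 128 ≡ 7 (mod 11).
Since F(a, b, c) ≡ 7 ≠ 0 (mod 11), P does NOT lie on the curve.


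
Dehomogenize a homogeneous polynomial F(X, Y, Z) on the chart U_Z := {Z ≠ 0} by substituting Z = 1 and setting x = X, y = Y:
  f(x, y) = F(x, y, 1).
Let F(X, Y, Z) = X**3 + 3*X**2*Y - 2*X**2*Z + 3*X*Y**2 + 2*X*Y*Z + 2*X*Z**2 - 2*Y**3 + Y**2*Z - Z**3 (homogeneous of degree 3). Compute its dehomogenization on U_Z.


f(x, y) = x**3 + 3*x**2*y - 2*x**2 + 3*x*y**2 + 2*x*y + 2*x - 2*y**3 + y**2 - 1

On U_Z we set Z = 1. Each monomial c·X^i·Y^j·Z^k in F becomes c·x^i·y^j·1^k = c·x^i·y^j.
Substituting Z = 1: F(X, Y, 1) = x**3 + 3*x**2*y - 2*x**2 + 3*x*y**2 + 2*x*y + 2*x - 2*y**3 + y**2 - 1.
Note: deg(f) ≤ deg(F) = 3; strict inequality happens when F is divisible by Z (lost terms).


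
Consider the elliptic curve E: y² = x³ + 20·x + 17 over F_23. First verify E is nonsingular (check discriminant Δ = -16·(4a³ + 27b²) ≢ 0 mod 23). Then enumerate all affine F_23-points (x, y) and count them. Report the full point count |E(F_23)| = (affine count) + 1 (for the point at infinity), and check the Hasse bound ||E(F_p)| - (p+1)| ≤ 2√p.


Affine points = {(3, 9), (3, 14), (4, 0), (5, 9), (5, 14), (6, 10), (6, 13), (9, 11), (9, 12), (11, 2), (11, 21), (13, 6), (13, 17), (15, 9), (15, 14), (17, 7), (17, 16)}; affine count = 17; |E(F_23)| = 18.

Discriminant check: Δ ∝ 4a³ + 27b² = 4·20³ + 27·17² = 4·8000 + 27·289 ≡ 13 (mod 23). Nonzero ⇒ E is nonsingular.
For each x ∈ F_23, compute rhs = x³ + 20·x + 17 mod 23, then count y ∈ F_23 with y² ≡ rhs.
  x = 0: rhs = 17, matching y values: none (0 points).
  x = 1: rhs = 15, matching y values: none (0 points).
  x = 2: rhs = 19, matching y values: none (0 points).
  x = 3: rhs = 12, matching y values: 9, 14 (2 points).
  x = 4: rhs = 0, matching y values: 0 (1 points).
  x = 5: rhs = 12, matching y values: 9, 14 (2 points).
  x = 6: rhs = 8, matching y values: 10, 13 (2 points).
  x = 7: rhs = 17, matching y values: none (0 points).
  x = 8: rhs = 22, matching y values: none (0 points).
  x = 9: rhs = 6, matching y values: 11, 12 (2 points).
  x = 10: rhs = 21, matching y values: none (0 points).
  x = 11: rhs = 4, matching y values: 2, 21 (2 points).
  x = 12: rhs = 7, matching y values: none (0 points).
  x = 13: rhs = 13, matching y values: 6, 17 (2 points).
  x = 14: rhs = 5, matching y values: none (0 points).
  x = 15: rhs = 12, matching y values: 9, 14 (2 points).
  x = 16: rhs = 17, matching y values: none (0 points).
  x = 17: rhs = 3, matching y values: 7, 16 (2 points).
  x = 18: rhs = 22, matching y values: none (0 points).
  x = 19: rhs = 11, matching y values: none (0 points).
  x = 20: rhs = 22, matching y values: none (0 points).
  x = 21: rhs = 15, matching y values: none (0 points).
  x = 22: rhs = 19, matching y values: none (0 points).
Total affine count: 17.
Full point count |E(F_23)| = 17 + 1 = 18.
Hasse bound: |18 − (23+1)| = |-6| = 6 ≤ 2√23 ≈ 9.5917 ✓.


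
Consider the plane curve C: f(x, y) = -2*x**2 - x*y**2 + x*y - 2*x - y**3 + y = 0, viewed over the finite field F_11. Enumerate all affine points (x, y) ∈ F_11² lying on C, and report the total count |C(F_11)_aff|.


Affine F_11-points: {(0, 0), (0, 1), (0, 10), (2, 2), (3, 3), (4, 3), (6, 8), (7, 2), (8, 6), (9, 6), (9, 8), (9, 10), (10, 0), (10, 1)}; count = 14.

For each of the 121 pairs (x, y) ∈ F_11², evaluate f(x, y) mod 11. Record the zeros.
  x = 0: [0↦0, 1↦0, 2↦5, 3↦9, 4↦6, 5↦1, 6↦10, 7↦5, 8↦2, 9↦6, 10↦0]  zeros at y ∈ {0, 1, 10}
  x = 1: [0↦7, 1↦7, 2↦10, 3↦10, 4↦1, 5↦10, 6↦9, 7↦3, 8↦8, 9↦7, 10↦5]  zeros at y ∈ ∅
  x = 2: [0↦10, 1↦10, 2↦0, 3↦7, 4↦3, 5↦4, 6↦4, 7↦8, 8↦10, 9↦4, 10↦6]  zeros at y ∈ {2}
  x = 3: [0↦9, 1↦9, 2↦8, 3↦0, 4↦1, 5↦5, 6↦6, 7↦9, 8↦8, 9↦8, 10↦3]  zeros at y ∈ {3}
  x = 4: [0↦4, 1↦4, 2↦1, 3↦0, 4↦6, 5↦2, 6↦4, 7↦6, 8↦2, 9↦8, 10↦7]  zeros at y ∈ {3}
  x = 5: [0↦6, 1↦6, 2↦1, 3↦7, 4↦7, 5↦6, 6↦9, 7↦10, 8↦3, 9↦4, 10↦7]  zeros at y ∈ ∅
  x = 6: [0↦4, 1↦4, 2↦8, 3↦10, 4↦4, 5↦6, 6↦10, 7↦10, 8↦0, 9↦7, 10↦3]  zeros at y ∈ {8}
  x = 7: [0↦9, 1↦9, 2↦0, 3↦9, 4↦8, 5↦2, 6↦7, 7↦6, 8↦4, 9↦6, 10↦6]  zeros at y ∈ {2}
  x = 8: [0↦10, 1↦10, 2↦10, 3↦4, 4↦8, 5↦5, 6↦0, 7↦9, 8↦4, 9↦1, 10↦5]  zeros at y ∈ {6}
  x = 9: [0↦7, 1↦7, 2↦5, 3↦6, 4↦4, 5↦4, 6↦0, 7↦8, 8↦0, 9↦3, 10↦0]  zeros at y ∈ {6, 8, 10}
  x = 10: [0↦0, 1↦0, 2↦7, 3↦4, 4↦7, 5↦10, 6↦7, 7↦3, 8↦3, 9↦1, 10↦2]  zeros at y ∈ {0, 1}
Collecting zeros: affine points = {(0, 0), (0, 1), (0, 10), (2, 2), (3, 3), (4, 3), (6, 8), (7, 2), (8, 6), (9, 6), (9, 8), (9, 10), (10, 0), (10, 1)}.
Total count |C(F_11)_aff| = 14.
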